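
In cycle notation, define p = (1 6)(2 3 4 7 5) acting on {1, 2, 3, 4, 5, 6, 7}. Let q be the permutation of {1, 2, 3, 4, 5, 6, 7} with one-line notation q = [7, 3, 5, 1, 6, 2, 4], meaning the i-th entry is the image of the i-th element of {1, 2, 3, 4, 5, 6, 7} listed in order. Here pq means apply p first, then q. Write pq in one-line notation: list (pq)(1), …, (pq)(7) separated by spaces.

(pq)(x) = q(p(x)). Computing each image: q(p(1)) = q(6) = 2, q(p(2)) = q(3) = 5, q(p(3)) = q(4) = 1, q(p(4)) = q(7) = 4, q(p(5)) = q(2) = 3, q(p(6)) = q(1) = 7, q(p(7)) = q(5) = 6.
Hence pq = [2 5 1 4 3 7 6].

2 5 1 4 3 7 6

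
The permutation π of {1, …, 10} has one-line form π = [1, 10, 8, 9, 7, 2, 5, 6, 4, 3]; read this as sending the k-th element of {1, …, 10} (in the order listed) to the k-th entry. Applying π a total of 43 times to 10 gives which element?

Tracing 10 → 3 → … returns to 10 after 5 steps, so 10 lies in a 5-cycle (2, 10, 3, 8, 6).
Powers repeat with period 5 on this cycle, and 43 mod 5 = 3, so π^43(10) = π^3(10).
Stepping 3 places around the cycle: 10 → 3 → 8 → 6.

6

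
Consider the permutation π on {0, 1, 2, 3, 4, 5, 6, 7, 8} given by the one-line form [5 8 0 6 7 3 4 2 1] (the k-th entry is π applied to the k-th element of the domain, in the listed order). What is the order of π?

14

Writing π as disjoint cycles, the cycle lengths are 7, 2.
Since disjoint cycles commute, ord(π) = lcm(7, 2) = 14.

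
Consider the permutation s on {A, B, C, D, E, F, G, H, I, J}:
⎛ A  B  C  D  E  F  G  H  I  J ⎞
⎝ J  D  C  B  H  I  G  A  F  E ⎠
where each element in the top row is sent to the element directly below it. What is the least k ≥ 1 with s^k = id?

4

Decomposing into disjoint cycles gives cycle lengths 4, 2, 2, 1, 1.
The order of s is the least common multiple of its cycle lengths: lcm(4, 2, 2) = 4.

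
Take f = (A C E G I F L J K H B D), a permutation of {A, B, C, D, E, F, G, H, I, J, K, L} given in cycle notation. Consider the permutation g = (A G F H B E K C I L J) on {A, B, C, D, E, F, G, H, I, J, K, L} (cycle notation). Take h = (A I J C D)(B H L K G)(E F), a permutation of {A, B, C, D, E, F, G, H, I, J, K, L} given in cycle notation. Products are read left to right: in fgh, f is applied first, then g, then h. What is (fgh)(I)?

Chase I: f(I) = F; g(F) = H; h(H) = L. Hence (fgh)(I) = L.

L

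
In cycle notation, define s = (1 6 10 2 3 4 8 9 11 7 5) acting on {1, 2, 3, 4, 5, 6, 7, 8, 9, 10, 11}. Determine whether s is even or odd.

even

The cycle lengths are 11.
A cycle is odd iff its length is even; s has 0 even-length cycles, so sgn(s) = (−1)^0 and s is even.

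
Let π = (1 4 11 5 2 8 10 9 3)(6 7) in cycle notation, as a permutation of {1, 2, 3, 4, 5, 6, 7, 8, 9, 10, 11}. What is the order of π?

The disjoint cycles have lengths 9, 2.
The order of π is the least common multiple of its cycle lengths: lcm(9, 2) = 18.

18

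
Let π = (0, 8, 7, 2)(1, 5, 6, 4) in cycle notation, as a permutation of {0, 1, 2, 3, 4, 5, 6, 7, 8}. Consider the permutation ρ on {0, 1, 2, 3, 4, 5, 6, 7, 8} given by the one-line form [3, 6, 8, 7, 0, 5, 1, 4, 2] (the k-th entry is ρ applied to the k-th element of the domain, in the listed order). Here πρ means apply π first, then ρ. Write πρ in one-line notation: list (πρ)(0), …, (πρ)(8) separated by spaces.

For each element, apply π then ρ: 0 → 8 → 2; 1 → 5 → 5; 2 → 0 → 3; 3 → 3 → 7; 4 → 1 → 6; 5 → 6 → 1; 6 → 4 → 0; 7 → 2 → 8; 8 → 7 → 4.
Collecting the images, πρ = [2 5 3 7 6 1 0 8 4].

2 5 3 7 6 1 0 8 4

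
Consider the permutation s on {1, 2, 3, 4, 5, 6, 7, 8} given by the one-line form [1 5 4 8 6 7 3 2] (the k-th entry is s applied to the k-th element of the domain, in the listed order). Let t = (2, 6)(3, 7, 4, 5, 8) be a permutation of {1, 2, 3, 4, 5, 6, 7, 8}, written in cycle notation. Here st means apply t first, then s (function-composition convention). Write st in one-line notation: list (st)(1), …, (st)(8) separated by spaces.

Chase each element through t then s: 1 → 1 → 1; 2 → 6 → 7; 3 → 7 → 3; 4 → 5 → 6; 5 → 8 → 2; 6 → 2 → 5; 7 → 4 → 8; 8 → 3 → 4.
Collecting the images, st = [1 7 3 6 2 5 8 4].

1 7 3 6 2 5 8 4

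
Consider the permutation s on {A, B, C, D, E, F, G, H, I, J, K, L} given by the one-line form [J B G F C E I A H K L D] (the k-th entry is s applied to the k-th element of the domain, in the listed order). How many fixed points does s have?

The fixed points (elements with s(x) = x) are {B}, so there is 1.

1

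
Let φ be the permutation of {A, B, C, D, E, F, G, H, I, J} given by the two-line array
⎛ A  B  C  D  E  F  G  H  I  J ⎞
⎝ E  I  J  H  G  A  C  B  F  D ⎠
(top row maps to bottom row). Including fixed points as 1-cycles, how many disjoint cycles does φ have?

1

The cycle decomposition is (A E G C J D H B I F), which has 1 cycle (counting 1-cycles).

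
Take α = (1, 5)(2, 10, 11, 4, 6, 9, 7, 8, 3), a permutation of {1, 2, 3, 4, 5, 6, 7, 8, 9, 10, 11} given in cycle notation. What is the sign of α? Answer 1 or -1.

-1

The cycle lengths are 9, 2.
A cycle of length ℓ contributes ℓ−1 transpositions, so α is a product of 8 + 1 = 9 transpositions — odd.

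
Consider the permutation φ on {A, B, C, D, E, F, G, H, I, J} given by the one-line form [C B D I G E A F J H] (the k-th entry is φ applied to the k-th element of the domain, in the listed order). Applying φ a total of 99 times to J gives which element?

J

Tracing J → H → … returns to J after 9 steps, so J lies in a 9-cycle (A, C, D, I, J, H, F, E, G).
Since the cycle has length 9, φ^99 acts on it the same as φ^0 (99 mod 9 = 0).
So φ^99(J) = J.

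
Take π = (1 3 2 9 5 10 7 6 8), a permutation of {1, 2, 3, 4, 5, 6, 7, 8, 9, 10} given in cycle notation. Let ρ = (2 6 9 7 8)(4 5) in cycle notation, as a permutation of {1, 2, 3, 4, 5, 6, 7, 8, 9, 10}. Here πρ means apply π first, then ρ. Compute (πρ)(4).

5

π(4) = 4, then ρ(4) = 5; composing gives (πρ)(4) = 5.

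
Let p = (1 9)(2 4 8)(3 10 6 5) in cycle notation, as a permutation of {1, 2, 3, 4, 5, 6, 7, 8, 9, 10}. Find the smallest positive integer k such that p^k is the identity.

The cycle type of p is (4, 3, 2, 1).
The order is lcm(4, 3, 2) = 12.

12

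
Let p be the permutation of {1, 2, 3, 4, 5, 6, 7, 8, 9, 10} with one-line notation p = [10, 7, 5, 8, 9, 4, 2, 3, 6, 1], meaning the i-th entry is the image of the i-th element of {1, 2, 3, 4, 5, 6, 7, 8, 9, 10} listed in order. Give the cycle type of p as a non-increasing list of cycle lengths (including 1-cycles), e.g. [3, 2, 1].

[6, 2, 2]

The disjoint cycles are (1 10)(2 7)(3 5 9 6 4 8), with lengths 6, 2, 2 in non-increasing order.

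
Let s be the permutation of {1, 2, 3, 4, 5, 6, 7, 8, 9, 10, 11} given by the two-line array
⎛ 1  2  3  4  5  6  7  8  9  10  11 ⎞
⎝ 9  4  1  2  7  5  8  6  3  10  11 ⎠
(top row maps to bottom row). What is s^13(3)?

Tracing 3 → 1 → … returns to 3 after 3 steps, so 3 lies in a 3-cycle (1, 9, 3).
Since the cycle has length 3, s^13 acts on it the same as s^1 (13 mod 3 = 1).
Advancing 1 step from 3: 3 → 1.

1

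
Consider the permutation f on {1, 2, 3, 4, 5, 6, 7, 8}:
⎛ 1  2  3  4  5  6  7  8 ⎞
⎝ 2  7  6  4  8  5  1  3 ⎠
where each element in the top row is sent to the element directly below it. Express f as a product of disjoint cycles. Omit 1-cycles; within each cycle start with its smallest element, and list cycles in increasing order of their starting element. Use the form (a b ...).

(1 2 7)(3 6 5 8)

Iterating f from 1 gives 1 → 2 → 7 → 1; that is the 3-cycle (1 2 7).
Continuing from each remaining unvisited element yields (1 2 7)(3 6 5 8).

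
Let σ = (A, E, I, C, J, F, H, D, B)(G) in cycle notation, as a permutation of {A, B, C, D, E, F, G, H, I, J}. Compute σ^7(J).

J lies in the 9-cycle (A, E, I, C, J, F, H, D, B).
Stepping 7 places around the cycle: J → F → H → D → B → A → E → I.

I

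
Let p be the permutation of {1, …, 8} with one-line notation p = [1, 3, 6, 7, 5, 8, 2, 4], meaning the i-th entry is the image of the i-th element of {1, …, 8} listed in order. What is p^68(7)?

3

Tracing 7 → 2 → … returns to 7 after 6 steps, so 7 lies in a 6-cycle (2 3 6 8 4 7).
Powers repeat with period 6 on this cycle, and 68 mod 6 = 2, so p^68(7) = p^2(7).
Stepping 2 places around the cycle: 7 → 2 → 3.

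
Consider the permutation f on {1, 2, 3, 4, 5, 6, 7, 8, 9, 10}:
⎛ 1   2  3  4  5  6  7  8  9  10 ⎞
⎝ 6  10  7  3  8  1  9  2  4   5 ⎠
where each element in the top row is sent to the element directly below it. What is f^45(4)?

Tracing 4 → 3 → … returns to 4 after 4 steps, so 4 lies in a 4-cycle (3 7 9 4).
Powers repeat with period 4 on this cycle, and 45 mod 4 = 1, so f^45(4) = f^1(4).
Advancing 1 step from 4: 4 → 3.

3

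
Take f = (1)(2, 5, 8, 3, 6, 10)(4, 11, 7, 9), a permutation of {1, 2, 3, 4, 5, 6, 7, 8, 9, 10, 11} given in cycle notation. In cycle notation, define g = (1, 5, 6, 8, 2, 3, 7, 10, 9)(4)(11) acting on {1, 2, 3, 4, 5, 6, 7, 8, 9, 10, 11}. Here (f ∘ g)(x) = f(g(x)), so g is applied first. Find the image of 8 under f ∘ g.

g(8) = 2, then f(2) = 5; composing gives (f ∘ g)(8) = 5.

5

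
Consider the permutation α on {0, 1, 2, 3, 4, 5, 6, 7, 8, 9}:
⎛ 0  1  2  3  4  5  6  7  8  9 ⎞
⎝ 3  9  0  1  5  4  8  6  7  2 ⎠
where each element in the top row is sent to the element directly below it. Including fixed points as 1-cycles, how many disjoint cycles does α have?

3

The cycle decomposition is (0 3 1 9 2)(4 5)(6 8 7), which has 3 cycles (counting 1-cycles).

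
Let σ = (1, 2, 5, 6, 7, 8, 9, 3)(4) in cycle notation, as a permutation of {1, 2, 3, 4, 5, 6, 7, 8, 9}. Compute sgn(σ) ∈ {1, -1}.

-1

The cycle lengths are 8, 1.
A cycle is odd iff its length is even; σ has 1 even-length cycle, so sgn(σ) = (−1)^1 and σ is odd.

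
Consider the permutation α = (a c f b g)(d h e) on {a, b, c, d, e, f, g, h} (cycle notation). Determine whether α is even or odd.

The cycle lengths are 5, 3.
A cycle is odd iff its length is even; α has 0 even-length cycles, so sgn(α) = (−1)^0 and α is even.

even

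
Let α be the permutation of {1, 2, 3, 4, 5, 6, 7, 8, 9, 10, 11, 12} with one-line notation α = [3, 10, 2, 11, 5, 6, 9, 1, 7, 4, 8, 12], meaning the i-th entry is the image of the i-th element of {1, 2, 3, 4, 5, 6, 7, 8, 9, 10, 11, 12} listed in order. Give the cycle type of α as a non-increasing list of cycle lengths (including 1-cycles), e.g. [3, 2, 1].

The disjoint cycles are (1 3 2 10 4 11 8)(5)(6)(7 9)(12), with lengths 7, 2, 1, 1, 1 in non-increasing order.

[7, 2, 1, 1, 1]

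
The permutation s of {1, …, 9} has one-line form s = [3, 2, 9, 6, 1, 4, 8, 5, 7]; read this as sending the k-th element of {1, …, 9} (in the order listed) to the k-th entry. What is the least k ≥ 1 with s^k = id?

Decomposing into disjoint cycles gives cycle lengths 6, 2, 1.
Since disjoint cycles commute, ord(s) = lcm(6, 2) = 6.

6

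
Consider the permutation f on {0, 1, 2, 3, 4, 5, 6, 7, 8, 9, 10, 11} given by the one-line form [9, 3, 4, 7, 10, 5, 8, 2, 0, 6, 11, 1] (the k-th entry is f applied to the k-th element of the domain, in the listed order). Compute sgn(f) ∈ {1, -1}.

-1

In disjoint-cycle form the cycle lengths are 7, 4, 1.
A cycle is odd iff its length is even; f has 1 even-length cycle, so sgn(f) = (−1)^1 and f is odd.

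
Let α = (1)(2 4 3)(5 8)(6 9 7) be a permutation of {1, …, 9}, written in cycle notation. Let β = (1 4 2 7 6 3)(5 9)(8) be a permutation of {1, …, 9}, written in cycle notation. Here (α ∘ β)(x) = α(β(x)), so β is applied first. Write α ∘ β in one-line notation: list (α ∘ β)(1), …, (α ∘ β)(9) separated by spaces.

For each element, apply β then α: 1 → 4 → 3; 2 → 7 → 6; 3 → 1 → 1; 4 → 2 → 4; 5 → 9 → 7; 6 → 3 → 2; 7 → 6 → 9; 8 → 8 → 5; 9 → 5 → 8.
Collecting the images, α ∘ β = [3 6 1 4 7 2 9 5 8].

3 6 1 4 7 2 9 5 8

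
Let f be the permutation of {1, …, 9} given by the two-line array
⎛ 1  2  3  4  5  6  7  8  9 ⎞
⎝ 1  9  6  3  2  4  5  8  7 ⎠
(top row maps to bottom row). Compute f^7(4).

3

Tracing 4 → 3 → … returns to 4 after 3 steps, so 4 lies in a 3-cycle (3, 6, 4).
Powers repeat with period 3 on this cycle, and 7 mod 3 = 1, so f^7(4) = f^1(4).
Advancing 1 step from 4: 4 → 3.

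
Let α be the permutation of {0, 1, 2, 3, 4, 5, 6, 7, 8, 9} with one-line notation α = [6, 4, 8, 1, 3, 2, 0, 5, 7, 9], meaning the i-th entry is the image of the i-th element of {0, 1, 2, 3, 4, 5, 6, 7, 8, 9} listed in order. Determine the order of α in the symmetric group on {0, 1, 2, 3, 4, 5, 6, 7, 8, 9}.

Decomposing into disjoint cycles gives cycle lengths 4, 3, 2, 1.
The order is lcm(4, 3, 2) = 12.

12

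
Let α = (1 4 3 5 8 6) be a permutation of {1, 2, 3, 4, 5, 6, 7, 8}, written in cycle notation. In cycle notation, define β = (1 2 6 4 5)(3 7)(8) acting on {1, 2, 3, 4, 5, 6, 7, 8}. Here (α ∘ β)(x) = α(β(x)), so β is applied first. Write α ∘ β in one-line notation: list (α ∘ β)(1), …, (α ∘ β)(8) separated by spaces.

Chase each element through β then α: 1 → 2 → 2; 2 → 6 → 1; 3 → 7 → 7; 4 → 5 → 8; 5 → 1 → 4; 6 → 4 → 3; 7 → 3 → 5; 8 → 8 → 6.
Collecting the images, α ∘ β = [2 1 7 8 4 3 5 6].

2 1 7 8 4 3 5 6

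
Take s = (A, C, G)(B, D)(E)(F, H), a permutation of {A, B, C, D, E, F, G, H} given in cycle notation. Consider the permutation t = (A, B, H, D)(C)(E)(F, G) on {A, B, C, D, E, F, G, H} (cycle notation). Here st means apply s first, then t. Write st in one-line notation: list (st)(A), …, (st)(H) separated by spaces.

C A F H E D B G

Chase each element through s then t: A → C → C; B → D → A; C → G → F; D → B → H; E → E → E; F → H → D; G → A → B; H → F → G.
Collecting the images, st = [C A F H E D B G].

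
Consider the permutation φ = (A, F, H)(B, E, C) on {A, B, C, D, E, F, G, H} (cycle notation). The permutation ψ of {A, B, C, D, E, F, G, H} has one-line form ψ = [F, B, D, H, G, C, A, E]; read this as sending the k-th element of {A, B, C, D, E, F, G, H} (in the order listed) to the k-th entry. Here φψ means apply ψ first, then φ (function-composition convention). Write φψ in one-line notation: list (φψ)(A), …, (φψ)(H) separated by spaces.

H E D A G B F C

(φψ)(x) = φ(ψ(x)). Computing each image: φ(ψ(A)) = φ(F) = H, φ(ψ(B)) = φ(B) = E, φ(ψ(C)) = φ(D) = D, φ(ψ(D)) = φ(H) = A, φ(ψ(E)) = φ(G) = G, φ(ψ(F)) = φ(C) = B, φ(ψ(G)) = φ(A) = F, φ(ψ(H)) = φ(E) = C.
Hence φψ = [H E D A G B F C].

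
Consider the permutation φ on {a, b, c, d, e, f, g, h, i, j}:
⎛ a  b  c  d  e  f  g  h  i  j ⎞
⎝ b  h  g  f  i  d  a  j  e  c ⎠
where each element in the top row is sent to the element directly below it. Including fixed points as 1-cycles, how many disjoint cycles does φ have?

The cycle decomposition is (a, b, h, j, c, g)(d, f)(e, i), which has 3 cycles (counting 1-cycles).

3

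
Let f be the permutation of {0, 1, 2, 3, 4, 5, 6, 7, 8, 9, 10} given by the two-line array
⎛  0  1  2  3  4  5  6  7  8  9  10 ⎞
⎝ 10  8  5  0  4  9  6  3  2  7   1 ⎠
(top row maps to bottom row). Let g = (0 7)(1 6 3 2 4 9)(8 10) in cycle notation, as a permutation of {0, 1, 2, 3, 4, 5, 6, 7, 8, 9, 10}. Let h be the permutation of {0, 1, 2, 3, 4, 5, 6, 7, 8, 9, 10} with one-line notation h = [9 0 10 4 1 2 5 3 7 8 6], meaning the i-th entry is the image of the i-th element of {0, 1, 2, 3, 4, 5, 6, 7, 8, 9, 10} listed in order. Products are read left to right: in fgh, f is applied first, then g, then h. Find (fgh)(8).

1

Chase 8: f(8) = 2; g(2) = 4; h(4) = 1. Hence (fgh)(8) = 1.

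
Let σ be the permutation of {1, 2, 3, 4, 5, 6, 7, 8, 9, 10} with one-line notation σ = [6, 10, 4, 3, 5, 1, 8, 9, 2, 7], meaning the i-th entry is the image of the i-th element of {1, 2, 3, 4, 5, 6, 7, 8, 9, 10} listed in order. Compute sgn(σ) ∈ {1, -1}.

In disjoint-cycle form the cycle lengths are 5, 2, 2, 1.
A cycle of length ℓ contributes ℓ−1 transpositions, so σ is a product of 4 + 1 + 1 = 6 transpositions — even.

1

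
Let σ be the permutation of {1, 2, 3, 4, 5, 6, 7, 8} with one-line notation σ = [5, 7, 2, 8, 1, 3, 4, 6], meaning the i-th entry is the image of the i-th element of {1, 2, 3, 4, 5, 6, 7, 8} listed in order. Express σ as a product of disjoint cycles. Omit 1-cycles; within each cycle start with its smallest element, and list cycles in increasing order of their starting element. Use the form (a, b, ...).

Start at 1 and follow images: 1 → 5 → 1, giving the cycle (1, 5).
Repeating from the next unused element and collecting all non-trivial cycles gives (1, 5)(2, 7, 4, 8, 6, 3).

(1, 5)(2, 7, 4, 8, 6, 3)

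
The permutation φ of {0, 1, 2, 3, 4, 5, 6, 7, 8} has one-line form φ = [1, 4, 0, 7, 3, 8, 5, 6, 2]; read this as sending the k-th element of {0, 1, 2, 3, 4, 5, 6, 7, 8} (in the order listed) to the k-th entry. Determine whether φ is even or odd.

even

In disjoint-cycle form the cycle lengths are 9.
A cycle of length ℓ contributes ℓ−1 transpositions, so φ is a product of 8 transpositions — even.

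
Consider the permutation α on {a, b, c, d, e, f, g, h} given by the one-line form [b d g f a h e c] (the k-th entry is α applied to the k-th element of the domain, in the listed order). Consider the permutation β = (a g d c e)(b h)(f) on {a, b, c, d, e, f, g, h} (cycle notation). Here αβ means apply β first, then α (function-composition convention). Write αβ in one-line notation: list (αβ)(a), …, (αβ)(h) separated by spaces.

e c a g b h f d

(αβ)(x) = α(β(x)). Computing each image: α(β(a)) = α(g) = e, α(β(b)) = α(h) = c, α(β(c)) = α(e) = a, α(β(d)) = α(c) = g, α(β(e)) = α(a) = b, α(β(f)) = α(f) = h, α(β(g)) = α(d) = f, α(β(h)) = α(b) = d.
Hence αβ = [e c a g b h f d].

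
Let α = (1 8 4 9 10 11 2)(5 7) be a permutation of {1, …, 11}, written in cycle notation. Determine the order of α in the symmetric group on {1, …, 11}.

The disjoint cycles have lengths 7, 2, 1, 1.
The order of α is the least common multiple of its cycle lengths: lcm(7, 2) = 14.

14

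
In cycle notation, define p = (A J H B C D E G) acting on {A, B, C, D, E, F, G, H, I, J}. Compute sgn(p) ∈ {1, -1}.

-1

The cycle lengths are 8, 1, 1.
A cycle is odd iff its length is even; p has 1 even-length cycle, so sgn(p) = (−1)^1 and p is odd.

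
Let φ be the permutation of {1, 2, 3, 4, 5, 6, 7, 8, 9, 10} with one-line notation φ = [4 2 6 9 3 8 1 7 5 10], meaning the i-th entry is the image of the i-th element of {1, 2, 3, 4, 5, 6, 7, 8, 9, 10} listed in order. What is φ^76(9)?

Tracing 9 → 5 → … returns to 9 after 8 steps, so 9 lies in an 8-cycle (1, 4, 9, 5, 3, 6, 8, 7).
Since the cycle has length 8, φ^76 acts on it the same as φ^4 (76 mod 8 = 4).
Advancing 4 steps from 9: 9 → 5 → 3 → 6 → 8.

8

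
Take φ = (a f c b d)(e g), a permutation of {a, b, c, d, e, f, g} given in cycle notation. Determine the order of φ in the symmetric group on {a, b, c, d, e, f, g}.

10

The disjoint cycles have lengths 5, 2.
The order is lcm(5, 2) = 10.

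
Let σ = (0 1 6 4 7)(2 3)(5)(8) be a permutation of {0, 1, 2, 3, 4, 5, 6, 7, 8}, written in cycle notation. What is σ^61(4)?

4 lies in the 5-cycle (0 1 6 4 7).
Since the cycle has length 5, σ^61 acts on it the same as σ^1 (61 mod 5 = 1).
Advancing 1 step from 4: 4 → 7.

7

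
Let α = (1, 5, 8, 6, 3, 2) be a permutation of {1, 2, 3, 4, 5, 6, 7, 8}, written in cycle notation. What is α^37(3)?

3 lies in the 6-cycle (1, 5, 8, 6, 3, 2).
On a 6-cycle, α^6 is the identity, so α^37 = α^1 there (37 ≡ 1 mod 6).
Advancing 1 step from 3: 3 → 2.

2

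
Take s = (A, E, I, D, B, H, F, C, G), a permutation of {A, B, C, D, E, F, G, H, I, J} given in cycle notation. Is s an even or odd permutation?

The cycle lengths are 9, 1.
A cycle of length ℓ contributes ℓ−1 transpositions, so s is a product of 8 transpositions — even.

even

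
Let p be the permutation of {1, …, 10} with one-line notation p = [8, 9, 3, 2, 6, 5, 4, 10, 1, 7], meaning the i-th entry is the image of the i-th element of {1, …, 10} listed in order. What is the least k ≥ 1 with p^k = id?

Decomposing into disjoint cycles gives cycle lengths 7, 2, 1.
Since disjoint cycles commute, ord(p) = lcm(7, 2) = 14.

14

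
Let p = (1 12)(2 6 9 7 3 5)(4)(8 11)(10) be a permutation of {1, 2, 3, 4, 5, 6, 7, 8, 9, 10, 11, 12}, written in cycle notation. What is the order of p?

The cycle type of p is (6, 2, 2, 1, 1).
The order of p is the least common multiple of its cycle lengths: lcm(6, 2, 2) = 6.

6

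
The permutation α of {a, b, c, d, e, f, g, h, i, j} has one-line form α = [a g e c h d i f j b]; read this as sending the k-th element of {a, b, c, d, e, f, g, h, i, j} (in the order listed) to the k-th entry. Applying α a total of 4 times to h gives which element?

Tracing h → f → … returns to h after 5 steps, so h lies in a 5-cycle (c, e, h, f, d).
Stepping 4 places around the cycle: h → f → d → c → e.

e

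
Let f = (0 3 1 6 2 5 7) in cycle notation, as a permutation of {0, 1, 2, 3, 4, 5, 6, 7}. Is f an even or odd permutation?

The cycle lengths are 7, 1.
A cycle is odd iff its length is even; f has 0 even-length cycles, so sgn(f) = (−1)^0 and f is even.

even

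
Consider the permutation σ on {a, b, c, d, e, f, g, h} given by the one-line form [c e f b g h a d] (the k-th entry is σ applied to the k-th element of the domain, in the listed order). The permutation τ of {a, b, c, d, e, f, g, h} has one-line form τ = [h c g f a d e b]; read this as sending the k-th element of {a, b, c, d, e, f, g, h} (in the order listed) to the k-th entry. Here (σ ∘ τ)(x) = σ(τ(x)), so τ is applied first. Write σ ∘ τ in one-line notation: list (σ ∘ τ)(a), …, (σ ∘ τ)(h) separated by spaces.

d f a h c b g e

(σ ∘ τ)(x) = σ(τ(x)). Computing each image: σ(τ(a)) = σ(h) = d, σ(τ(b)) = σ(c) = f, σ(τ(c)) = σ(g) = a, σ(τ(d)) = σ(f) = h, σ(τ(e)) = σ(a) = c, σ(τ(f)) = σ(d) = b, σ(τ(g)) = σ(e) = g, σ(τ(h)) = σ(b) = e.
Hence σ ∘ τ = [d f a h c b g e].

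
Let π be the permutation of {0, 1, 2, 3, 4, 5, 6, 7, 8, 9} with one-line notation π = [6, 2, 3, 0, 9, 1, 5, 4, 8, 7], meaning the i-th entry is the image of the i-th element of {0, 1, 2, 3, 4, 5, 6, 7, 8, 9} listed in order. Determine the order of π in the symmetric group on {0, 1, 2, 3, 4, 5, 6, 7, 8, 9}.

Writing π as disjoint cycles, the cycle lengths are 6, 3, 1.
The order is lcm(6, 3) = 6.

6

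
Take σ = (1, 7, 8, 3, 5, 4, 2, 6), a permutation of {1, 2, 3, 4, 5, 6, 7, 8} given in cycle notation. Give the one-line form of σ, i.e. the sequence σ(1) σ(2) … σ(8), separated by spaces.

7 6 5 2 4 1 8 3

Each element maps to the next entry in its cycle (wrapping to the front): 1↦7, 2↦6, 3↦5, 4↦2, 5↦4, 6↦1, 7↦8, 8↦3.
Listing these in domain order gives 7 6 5 2 4 1 8 3.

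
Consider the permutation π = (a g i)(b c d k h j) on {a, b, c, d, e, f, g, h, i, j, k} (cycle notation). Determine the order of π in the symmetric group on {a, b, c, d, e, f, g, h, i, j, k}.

The disjoint cycles have lengths 6, 3, 1, 1.
The order of π is the least common multiple of its cycle lengths: lcm(6, 3) = 6.

6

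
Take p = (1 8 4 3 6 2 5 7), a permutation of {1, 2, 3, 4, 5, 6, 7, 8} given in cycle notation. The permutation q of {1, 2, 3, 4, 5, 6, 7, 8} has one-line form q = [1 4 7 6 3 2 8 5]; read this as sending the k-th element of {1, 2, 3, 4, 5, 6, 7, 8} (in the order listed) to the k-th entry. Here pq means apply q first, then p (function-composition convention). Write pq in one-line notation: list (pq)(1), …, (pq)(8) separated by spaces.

Chase each element through q then p: 1 → 1 → 8; 2 → 4 → 3; 3 → 7 → 1; 4 → 6 → 2; 5 → 3 → 6; 6 → 2 → 5; 7 → 8 → 4; 8 → 5 → 7.
So pq in one-line form is 8 3 1 2 6 5 4 7.

8 3 1 2 6 5 4 7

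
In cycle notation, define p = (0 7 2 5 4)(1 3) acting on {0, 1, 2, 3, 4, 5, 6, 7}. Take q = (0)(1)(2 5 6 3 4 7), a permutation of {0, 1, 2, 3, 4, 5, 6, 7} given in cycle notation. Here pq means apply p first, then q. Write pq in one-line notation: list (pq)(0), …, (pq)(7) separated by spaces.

2 4 6 1 0 7 3 5

For each element, apply p then q: 0 → 7 → 2; 1 → 3 → 4; 2 → 5 → 6; 3 → 1 → 1; 4 → 0 → 0; 5 → 4 → 7; 6 → 6 → 3; 7 → 2 → 5.
Collecting the images, pq = [2 4 6 1 0 7 3 5].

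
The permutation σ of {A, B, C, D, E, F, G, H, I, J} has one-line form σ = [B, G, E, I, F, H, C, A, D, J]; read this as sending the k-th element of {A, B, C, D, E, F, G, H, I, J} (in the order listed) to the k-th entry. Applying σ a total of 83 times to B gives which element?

Tracing B → G → … returns to B after 7 steps, so B lies in a 7-cycle (A B G C E F H).
Since the cycle has length 7, σ^83 acts on it the same as σ^6 (83 mod 7 = 6).
Advancing 6 steps from B: B → G → C → E → F → H → A.

A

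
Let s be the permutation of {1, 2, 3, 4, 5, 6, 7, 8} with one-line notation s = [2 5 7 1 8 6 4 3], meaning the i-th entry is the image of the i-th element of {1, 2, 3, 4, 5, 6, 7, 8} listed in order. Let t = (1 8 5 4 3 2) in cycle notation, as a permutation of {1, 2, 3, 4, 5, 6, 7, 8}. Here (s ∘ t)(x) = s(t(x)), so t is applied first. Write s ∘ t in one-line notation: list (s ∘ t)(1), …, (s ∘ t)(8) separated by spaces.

(s ∘ t)(x) = s(t(x)). Computing each image: s(t(1)) = s(8) = 3, s(t(2)) = s(1) = 2, s(t(3)) = s(2) = 5, s(t(4)) = s(3) = 7, s(t(5)) = s(4) = 1, s(t(6)) = s(6) = 6, s(t(7)) = s(7) = 4, s(t(8)) = s(5) = 8.
Hence s ∘ t = [3 2 5 7 1 6 4 8].

3 2 5 7 1 6 4 8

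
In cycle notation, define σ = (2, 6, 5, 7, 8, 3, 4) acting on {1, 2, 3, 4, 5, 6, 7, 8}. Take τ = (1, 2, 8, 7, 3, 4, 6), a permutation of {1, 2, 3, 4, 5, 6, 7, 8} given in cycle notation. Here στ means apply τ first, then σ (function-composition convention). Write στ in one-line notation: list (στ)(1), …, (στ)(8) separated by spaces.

6 3 2 5 7 1 4 8

(στ)(x) = σ(τ(x)). Computing each image: σ(τ(1)) = σ(2) = 6, σ(τ(2)) = σ(8) = 3, σ(τ(3)) = σ(4) = 2, σ(τ(4)) = σ(6) = 5, σ(τ(5)) = σ(5) = 7, σ(τ(6)) = σ(1) = 1, σ(τ(7)) = σ(3) = 4, σ(τ(8)) = σ(7) = 8.
Hence στ = [6 3 2 5 7 1 4 8].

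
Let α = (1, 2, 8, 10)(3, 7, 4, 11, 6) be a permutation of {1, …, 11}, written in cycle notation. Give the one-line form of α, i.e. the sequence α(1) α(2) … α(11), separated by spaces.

Image by image: 1↦2, 2↦8, 3↦7, 4↦11, 5↦5, 6↦3, 7↦4, 8↦10, 9↦9, 10↦1, 11↦6.
Listing these in domain order gives 2 8 7 11 5 3 4 10 9 1 6.

2 8 7 11 5 3 4 10 9 1 6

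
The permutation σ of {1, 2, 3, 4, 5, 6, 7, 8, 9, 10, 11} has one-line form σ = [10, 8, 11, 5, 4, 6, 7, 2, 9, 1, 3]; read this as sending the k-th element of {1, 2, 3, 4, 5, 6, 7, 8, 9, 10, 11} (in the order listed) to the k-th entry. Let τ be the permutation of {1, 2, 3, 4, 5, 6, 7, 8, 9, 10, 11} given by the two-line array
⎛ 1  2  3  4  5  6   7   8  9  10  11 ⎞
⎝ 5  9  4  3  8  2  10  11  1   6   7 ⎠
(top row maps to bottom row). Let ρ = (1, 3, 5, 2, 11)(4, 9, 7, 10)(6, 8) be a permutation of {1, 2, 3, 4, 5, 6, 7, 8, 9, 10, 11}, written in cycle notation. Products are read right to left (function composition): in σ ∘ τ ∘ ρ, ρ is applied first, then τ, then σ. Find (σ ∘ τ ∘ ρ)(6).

3

(σ ∘ τ ∘ ρ)(6) = σ(τ(ρ(6))). ρ(6) = 8, then τ(8) = 11, then σ(11) = 3, so the result is 3.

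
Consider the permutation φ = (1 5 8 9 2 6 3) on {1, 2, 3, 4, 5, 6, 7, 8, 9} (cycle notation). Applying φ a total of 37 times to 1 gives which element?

1 lies in the 7-cycle (1 5 8 9 2 6 3).
On a 7-cycle, φ^7 is the identity, so φ^37 = φ^2 there (37 ≡ 2 mod 7).
Stepping 2 places around the cycle: 1 → 5 → 8.

8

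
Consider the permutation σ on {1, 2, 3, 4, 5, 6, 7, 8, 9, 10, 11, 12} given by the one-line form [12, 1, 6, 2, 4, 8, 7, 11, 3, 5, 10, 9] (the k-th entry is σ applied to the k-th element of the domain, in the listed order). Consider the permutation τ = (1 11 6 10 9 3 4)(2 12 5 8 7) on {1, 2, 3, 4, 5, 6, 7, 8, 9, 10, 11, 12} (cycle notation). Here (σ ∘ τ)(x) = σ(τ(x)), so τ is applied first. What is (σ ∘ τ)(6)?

5

τ(6) = 10, then σ(10) = 5; composing gives (σ ∘ τ)(6) = 5.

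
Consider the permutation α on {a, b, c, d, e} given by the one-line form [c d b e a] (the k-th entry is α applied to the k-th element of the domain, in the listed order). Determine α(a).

a is element number 1 of the domain, and entry number 1 of the one-line form is c, so α(a) = c.

c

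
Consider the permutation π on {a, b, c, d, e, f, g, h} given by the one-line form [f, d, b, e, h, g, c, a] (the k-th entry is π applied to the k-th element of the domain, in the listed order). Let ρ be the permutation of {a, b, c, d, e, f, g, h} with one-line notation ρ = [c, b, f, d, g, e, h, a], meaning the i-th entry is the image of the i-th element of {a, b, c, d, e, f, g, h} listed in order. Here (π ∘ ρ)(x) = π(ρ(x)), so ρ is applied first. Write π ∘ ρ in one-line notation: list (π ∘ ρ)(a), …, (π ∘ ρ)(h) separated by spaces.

Chase each element through ρ then π: a → c → b; b → b → d; c → f → g; d → d → e; e → g → c; f → e → h; g → h → a; h → a → f.
Collecting the images, π ∘ ρ = [b d g e c h a f].

b d g e c h a f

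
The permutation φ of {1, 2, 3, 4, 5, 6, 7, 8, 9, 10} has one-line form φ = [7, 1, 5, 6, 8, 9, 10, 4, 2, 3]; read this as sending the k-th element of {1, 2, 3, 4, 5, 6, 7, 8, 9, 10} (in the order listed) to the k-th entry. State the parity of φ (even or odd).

In disjoint-cycle form the cycle lengths are 10.
A cycle is odd iff its length is even; φ has 1 even-length cycle, so sgn(φ) = (−1)^1 and φ is odd.

odd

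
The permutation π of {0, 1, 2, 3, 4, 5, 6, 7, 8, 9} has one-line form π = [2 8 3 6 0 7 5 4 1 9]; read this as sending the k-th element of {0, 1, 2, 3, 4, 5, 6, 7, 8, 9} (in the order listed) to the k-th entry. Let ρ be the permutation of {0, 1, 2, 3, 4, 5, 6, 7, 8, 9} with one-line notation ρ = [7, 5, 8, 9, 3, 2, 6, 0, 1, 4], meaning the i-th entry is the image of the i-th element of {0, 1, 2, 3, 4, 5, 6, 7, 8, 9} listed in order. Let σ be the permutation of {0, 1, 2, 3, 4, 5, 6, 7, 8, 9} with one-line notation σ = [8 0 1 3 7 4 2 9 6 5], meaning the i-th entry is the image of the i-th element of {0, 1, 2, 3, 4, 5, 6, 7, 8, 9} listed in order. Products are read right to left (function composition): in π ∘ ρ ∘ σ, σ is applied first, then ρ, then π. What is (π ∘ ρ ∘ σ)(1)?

Apply the permutations in order: σ(1) = 0, then ρ(0) = 7, then π(7) = 4. So (π ∘ ρ ∘ σ)(1) = 4.

4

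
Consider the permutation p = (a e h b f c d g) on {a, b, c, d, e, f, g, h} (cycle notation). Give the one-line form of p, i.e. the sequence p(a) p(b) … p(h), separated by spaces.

e f d g h c a b

Reading each image from the cycles: a↦e, b↦f, c↦d, d↦g, e↦h, f↦c, g↦a, h↦b.
So the one-line form is e f d g h c a b.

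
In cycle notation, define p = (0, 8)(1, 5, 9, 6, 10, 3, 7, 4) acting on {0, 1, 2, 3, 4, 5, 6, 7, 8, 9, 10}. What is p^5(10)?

10 lies in the 8-cycle (1, 5, 9, 6, 10, 3, 7, 4).
Stepping 5 places around the cycle: 10 → 3 → 7 → 4 → 1 → 5.

5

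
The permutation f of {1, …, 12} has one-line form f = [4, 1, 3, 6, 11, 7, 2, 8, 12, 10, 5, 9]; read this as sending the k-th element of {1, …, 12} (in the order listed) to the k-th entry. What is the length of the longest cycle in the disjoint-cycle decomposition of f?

5

Decomposing into disjoint cycles gives (1 4 6 7 2)(5 11)(9 12); the longest has length 5.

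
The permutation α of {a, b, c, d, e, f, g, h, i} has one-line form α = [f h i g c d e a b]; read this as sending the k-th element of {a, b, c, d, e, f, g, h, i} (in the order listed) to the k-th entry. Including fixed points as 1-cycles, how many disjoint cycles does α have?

1

The cycle decomposition is (a, f, d, g, e, c, i, b, h), which has 1 cycle (counting 1-cycles).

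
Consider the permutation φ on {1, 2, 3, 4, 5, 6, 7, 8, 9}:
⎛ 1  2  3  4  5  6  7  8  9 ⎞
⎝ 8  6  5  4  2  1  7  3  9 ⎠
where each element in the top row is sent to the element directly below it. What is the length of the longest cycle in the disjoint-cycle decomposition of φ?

Decomposing into disjoint cycles gives (1, 8, 3, 5, 2, 6); the longest has length 6.

6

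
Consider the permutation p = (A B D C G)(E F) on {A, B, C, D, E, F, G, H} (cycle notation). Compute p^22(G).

B

G lies in the 5-cycle (A B D C G).
On a 5-cycle, p^5 is the identity, so p^22 = p^2 there (22 ≡ 2 mod 5).
Stepping 2 places around the cycle: G → A → B.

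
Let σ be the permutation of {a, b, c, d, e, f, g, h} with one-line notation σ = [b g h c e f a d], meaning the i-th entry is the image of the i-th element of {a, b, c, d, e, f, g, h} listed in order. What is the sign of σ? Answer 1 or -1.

1

In disjoint-cycle form the cycle lengths are 3, 3, 1, 1.
A cycle of length ℓ contributes ℓ−1 transpositions, so σ is a product of 2 + 2 = 4 transpositions — even.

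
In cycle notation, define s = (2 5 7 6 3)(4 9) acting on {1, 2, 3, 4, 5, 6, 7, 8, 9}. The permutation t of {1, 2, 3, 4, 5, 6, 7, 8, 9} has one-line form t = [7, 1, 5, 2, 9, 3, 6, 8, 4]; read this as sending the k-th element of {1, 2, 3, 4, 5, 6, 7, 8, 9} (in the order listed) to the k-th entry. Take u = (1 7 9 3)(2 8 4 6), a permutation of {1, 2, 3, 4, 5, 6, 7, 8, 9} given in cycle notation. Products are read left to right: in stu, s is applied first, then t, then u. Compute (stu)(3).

7

(stu)(3) = u(t(s(3))). s(3) = 2, then t(2) = 1, then u(1) = 7, so the result is 7.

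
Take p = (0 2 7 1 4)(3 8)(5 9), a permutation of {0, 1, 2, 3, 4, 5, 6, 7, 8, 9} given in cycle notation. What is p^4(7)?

7 lies in the 5-cycle (0 2 7 1 4).
Advancing 4 steps from 7: 7 → 1 → 4 → 0 → 2.

2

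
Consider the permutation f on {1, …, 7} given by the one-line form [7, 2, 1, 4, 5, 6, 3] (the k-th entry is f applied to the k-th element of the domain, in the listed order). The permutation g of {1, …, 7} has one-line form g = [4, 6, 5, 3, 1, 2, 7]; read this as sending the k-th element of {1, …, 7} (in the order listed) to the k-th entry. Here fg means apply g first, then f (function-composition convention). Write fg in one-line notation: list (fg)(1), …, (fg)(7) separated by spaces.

4 6 5 1 7 2 3

For each element, apply g then f: 1 → 4 → 4; 2 → 6 → 6; 3 → 5 → 5; 4 → 3 → 1; 5 → 1 → 7; 6 → 2 → 2; 7 → 7 → 3.
Collecting the images, fg = [4 6 5 1 7 2 3].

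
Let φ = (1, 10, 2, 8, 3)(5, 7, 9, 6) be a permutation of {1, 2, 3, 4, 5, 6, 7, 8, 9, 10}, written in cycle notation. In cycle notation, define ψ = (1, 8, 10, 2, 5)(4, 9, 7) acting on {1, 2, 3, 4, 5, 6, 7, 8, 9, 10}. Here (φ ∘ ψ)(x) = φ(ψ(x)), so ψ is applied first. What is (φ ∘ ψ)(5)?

10

(φ ∘ ψ)(5) = φ(ψ(5)). ψ(5) = 1, then φ(1) = 10. So (φ ∘ ψ)(5) = 10.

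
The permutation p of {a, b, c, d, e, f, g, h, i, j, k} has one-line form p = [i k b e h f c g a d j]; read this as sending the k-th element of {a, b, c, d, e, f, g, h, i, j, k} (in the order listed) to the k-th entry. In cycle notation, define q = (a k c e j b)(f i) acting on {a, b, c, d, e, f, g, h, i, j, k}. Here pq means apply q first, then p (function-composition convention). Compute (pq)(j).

q(j) = b, then p(b) = k; composing gives (pq)(j) = k.

k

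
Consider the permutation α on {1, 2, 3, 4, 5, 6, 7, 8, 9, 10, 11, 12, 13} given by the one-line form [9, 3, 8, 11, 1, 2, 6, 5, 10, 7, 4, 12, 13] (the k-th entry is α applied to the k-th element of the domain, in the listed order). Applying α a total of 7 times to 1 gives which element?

8

Tracing 1 → 9 → … returns to 1 after 9 steps, so 1 lies in a 9-cycle (1 9 10 7 6 2 3 8 5).
Stepping 7 places around the cycle: 1 → 9 → 10 → 7 → 6 → 2 → 3 → 8.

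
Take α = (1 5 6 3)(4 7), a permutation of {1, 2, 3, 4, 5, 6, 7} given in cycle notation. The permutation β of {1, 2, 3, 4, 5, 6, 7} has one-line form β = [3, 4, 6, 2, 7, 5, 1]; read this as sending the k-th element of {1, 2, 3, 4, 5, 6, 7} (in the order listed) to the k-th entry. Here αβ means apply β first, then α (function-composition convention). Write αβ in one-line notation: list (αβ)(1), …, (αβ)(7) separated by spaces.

(αβ)(x) = α(β(x)). Computing each image: α(β(1)) = α(3) = 1, α(β(2)) = α(4) = 7, α(β(3)) = α(6) = 3, α(β(4)) = α(2) = 2, α(β(5)) = α(7) = 4, α(β(6)) = α(5) = 6, α(β(7)) = α(1) = 5.
Hence αβ = [1 7 3 2 4 6 5].

1 7 3 2 4 6 5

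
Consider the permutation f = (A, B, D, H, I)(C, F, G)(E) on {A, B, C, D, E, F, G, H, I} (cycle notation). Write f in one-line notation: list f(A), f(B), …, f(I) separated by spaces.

B D F H E G C I A

Each element maps to the next entry in its cycle (wrapping to the front): A↦B, B↦D, C↦F, D↦H, E↦E, F↦G, G↦C, H↦I, I↦A.
Listing these in domain order gives B D F H E G C I A.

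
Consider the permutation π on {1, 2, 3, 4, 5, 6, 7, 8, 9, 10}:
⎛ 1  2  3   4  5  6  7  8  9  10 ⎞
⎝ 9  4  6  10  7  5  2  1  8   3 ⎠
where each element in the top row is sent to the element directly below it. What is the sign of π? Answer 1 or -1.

In disjoint-cycle form the cycle lengths are 7, 3.
A cycle of length ℓ contributes ℓ−1 transpositions, so π is a product of 6 + 2 = 8 transpositions — even.

1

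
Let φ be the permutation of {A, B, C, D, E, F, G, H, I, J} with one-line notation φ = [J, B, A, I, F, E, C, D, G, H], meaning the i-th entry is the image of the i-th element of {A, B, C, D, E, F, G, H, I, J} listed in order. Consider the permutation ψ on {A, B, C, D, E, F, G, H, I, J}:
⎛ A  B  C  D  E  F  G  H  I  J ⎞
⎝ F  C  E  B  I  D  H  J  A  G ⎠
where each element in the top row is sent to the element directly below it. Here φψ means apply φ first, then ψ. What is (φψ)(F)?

(φψ)(F) = ψ(φ(F)). φ(F) = E, then ψ(E) = I. So (φψ)(F) = I.

I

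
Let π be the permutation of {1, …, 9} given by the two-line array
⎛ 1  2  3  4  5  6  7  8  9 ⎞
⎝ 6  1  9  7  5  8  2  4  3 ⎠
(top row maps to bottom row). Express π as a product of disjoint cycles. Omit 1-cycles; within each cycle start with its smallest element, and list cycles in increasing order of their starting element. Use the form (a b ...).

From 1: 1 → 6 → 8 → 4 → 7 → 2 → 1, closing the cycle (1 6 8 4 7 2).
Repeating from the next unused element and collecting all non-trivial cycles gives (1 6 8 4 7 2)(3 9).

(1 6 8 4 7 2)(3 9)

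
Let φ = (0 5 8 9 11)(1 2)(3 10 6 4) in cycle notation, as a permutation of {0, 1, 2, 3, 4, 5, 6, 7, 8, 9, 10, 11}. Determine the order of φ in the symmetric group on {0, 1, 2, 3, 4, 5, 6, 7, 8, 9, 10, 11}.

20

The disjoint cycles have lengths 5, 4, 2, 1.
Since disjoint cycles commute, ord(φ) = lcm(5, 4, 2) = 20.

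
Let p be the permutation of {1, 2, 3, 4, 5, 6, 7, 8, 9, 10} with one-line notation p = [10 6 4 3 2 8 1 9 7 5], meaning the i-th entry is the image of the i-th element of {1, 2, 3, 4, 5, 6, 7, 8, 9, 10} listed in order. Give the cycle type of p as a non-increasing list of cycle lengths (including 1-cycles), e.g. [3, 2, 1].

The disjoint cycles are (1 10 5 2 6 8 9 7)(3 4), with lengths 8, 2 in non-increasing order.

[8, 2]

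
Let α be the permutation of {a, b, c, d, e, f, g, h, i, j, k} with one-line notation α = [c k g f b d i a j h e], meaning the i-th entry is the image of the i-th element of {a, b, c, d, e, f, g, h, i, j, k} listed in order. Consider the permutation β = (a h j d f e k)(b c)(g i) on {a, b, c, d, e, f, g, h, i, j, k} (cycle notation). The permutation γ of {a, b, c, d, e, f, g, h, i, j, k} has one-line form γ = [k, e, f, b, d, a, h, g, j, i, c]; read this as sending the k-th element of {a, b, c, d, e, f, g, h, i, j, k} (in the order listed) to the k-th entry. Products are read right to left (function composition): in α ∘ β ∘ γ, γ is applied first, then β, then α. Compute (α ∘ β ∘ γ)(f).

(α ∘ β ∘ γ)(f) = α(β(γ(f))). γ(f) = a, then β(a) = h, then α(h) = a, so the result is a.

a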